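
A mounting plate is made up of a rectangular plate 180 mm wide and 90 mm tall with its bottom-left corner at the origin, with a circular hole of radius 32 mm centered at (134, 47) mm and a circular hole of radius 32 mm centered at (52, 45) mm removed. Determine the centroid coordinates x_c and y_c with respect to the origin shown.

x_c = 88.02 mm, y_c = 44.34 mm

plate: A = 180 × 90 = 16200.00, centroid at (90.00, 45.00).
hole 1: A = −π·32² = -3216.99, centroid at (134.00, 47.00).
hole 2: A = −π·32² = -3216.99, centroid at (52.00, 45.00).
ΣA = 9766.02 mm²
ΣAx_c = (16200.00)(90.00) + (-3216.99)(134.00) + (-3216.99)(52.00) = 859639.70 mm³
ΣAy_c = (16200.00)(45.00) + (-3216.99)(47.00) + (-3216.99)(45.00) = 433036.84 mm³
x_c = 859639.70 / 9766.02 = 88.02 mm
y_c = 433036.84 / 9766.02 = 44.34 mm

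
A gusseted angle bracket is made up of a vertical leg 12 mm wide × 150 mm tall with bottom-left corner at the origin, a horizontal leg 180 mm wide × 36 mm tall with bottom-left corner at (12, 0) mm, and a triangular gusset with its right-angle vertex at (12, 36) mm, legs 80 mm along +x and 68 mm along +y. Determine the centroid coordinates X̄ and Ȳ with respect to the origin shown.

Part | A | x̄ᵢ | ȳᵢ | A·x̄ᵢ | A·ȳᵢ
vertical leg | 1800.00 | 6.00 | 75.00 | 10800.00 | 135000.00
horizontal leg | 6480.00 | 102.00 | 18.00 | 660960.00 | 116640.00
gusset | 2720.00 | 38.67 | 58.67 | 105173.33 | 159573.33
Σ | 11000.00 |  |  | 776933.33 | 411213.33
X̄ = 776933.33 / 11000.00 = 70.63 mm
Ȳ = 411213.33 / 11000.00 = 37.38 mm

X̄ = 70.63 mm, Ȳ = 37.38 mm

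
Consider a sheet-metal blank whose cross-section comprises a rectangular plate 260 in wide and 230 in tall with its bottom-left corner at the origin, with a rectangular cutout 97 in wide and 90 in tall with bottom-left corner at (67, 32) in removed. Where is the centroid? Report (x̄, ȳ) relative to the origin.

plate: A = 260 × 230 = 59800.00, centroid at (130.00, 115.00).
hole: A = −(97 × 90) = -8730.00, centroid at (115.50, 77.00).
ΣA = 51070.00 in²
ΣAx̄ = (59800.00)(130.00) + (-8730.00)(115.50) = 6765685.00 in³
ΣAȳ = (59800.00)(115.00) + (-8730.00)(77.00) = 6204790.00 in³
x̄ = 6765685.00 / 51070.00 = 132.48 in
ȳ = 6204790.00 / 51070.00 = 121.50 in

x̄ = 132.48 in, ȳ = 121.50 in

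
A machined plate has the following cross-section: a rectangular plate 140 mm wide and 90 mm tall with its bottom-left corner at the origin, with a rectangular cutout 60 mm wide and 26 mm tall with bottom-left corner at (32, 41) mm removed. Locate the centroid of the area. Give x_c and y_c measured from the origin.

plate: A = 140 × 90 = 12600.00, centroid at (70.00, 45.00).
hole: A = −(60 × 26) = -1560.00, centroid at (62.00, 54.00).
ΣA = 11040.00 mm², ΣAx_c = 785280.00 mm³, ΣAy_c = 482760.00 mm³.
x_c = 785280.00/11040.00 = 71.13 mm; y_c = 482760.00/11040.00 = 43.73 mm.

x_c = 71.13 mm, y_c = 43.73 mm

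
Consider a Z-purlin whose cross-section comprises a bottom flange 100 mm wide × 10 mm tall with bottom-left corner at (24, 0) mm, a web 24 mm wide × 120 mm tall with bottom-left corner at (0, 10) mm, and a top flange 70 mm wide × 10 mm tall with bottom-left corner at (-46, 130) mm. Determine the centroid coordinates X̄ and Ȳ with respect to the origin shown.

Part | A | x̄ᵢ | ȳᵢ | A·x̄ᵢ | A·ȳᵢ
bottom flange | 1000.00 | 74.00 | 5.00 | 74000.00 | 5000.00
web | 2880.00 | 12.00 | 70.00 | 34560.00 | 201600.00
top flange | 700.00 | -11.00 | 135.00 | -7700.00 | 94500.00
Σ | 4580.00 |  |  | 100860.00 | 301100.00
X̄ = 100860.00 / 4580.00 = 22.02 mm
Ȳ = 301100.00 / 4580.00 = 65.74 mm

X̄ = 22.02 mm, Ȳ = 65.74 mm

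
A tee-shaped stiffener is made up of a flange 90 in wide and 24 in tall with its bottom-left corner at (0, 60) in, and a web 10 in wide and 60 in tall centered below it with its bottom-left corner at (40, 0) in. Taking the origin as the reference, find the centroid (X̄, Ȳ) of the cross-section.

X̄ = 45.00 in, Ȳ = 62.87 in

web: A = 10 × 60 = 600.00, centroid at (45.00, 30.00).
flange: A = 90 × 24 = 2160.00, centroid at (45.00, 72.00).
ΣA = 2760.00 in², ΣAX̄ = 124200.00 in³, ΣAȲ = 173520.00 in³.
X̄ = 124200.00/2760.00 = 45.00 in; Ȳ = 173520.00/2760.00 = 62.87 in.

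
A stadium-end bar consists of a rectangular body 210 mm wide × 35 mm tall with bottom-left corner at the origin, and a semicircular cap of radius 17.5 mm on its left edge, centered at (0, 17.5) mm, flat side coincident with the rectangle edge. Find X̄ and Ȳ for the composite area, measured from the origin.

X̄ = 98.09 mm, Ȳ = 17.50 mm

rectangular body: A = 210 × 35 = 7350.00, centroid at (105.00, 17.50).
semicircular end: A = ½π·17.5² = 481.06, centroid at (-7.43, 17.50).
ΣA = 7831.06 mm², ΣAX̄ = 768177.08 mm³, ΣAȲ = 137043.49 mm³.
X̄ = 768177.08/7831.06 = 98.09 mm; Ȳ = 137043.49/7831.06 = 17.50 mm.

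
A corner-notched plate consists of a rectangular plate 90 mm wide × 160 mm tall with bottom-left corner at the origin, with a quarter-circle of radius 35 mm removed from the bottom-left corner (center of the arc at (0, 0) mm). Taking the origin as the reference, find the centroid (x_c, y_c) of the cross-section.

Part | A | x̄ᵢ | ȳᵢ | A·x̄ᵢ | A·ȳᵢ
plate | 14400.00 | 45.00 | 80.00 | 648000.00 | 1152000.00
removed quarter-circle | -962.11 | 14.85 | 14.85 | -14291.67 | -14291.67
Σ | 13437.89 |  |  | 633708.33 | 1137708.33
x_c = 633708.33 / 13437.89 = 47.16 mm
y_c = 1137708.33 / 13437.89 = 84.66 mm

x_c = 47.16 mm, y_c = 84.66 mm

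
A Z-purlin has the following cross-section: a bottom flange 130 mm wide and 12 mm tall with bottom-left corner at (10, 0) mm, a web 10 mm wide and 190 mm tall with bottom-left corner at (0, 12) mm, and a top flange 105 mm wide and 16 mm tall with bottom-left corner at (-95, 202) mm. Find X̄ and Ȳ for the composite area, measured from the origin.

Part | A | x̄ᵢ | ȳᵢ | A·x̄ᵢ | A·ȳᵢ
bottom flange | 1560.00 | 75.00 | 6.00 | 117000.00 | 9360.00
web | 1900.00 | 5.00 | 107.00 | 9500.00 | 203300.00
top flange | 1680.00 | -42.50 | 210.00 | -71400.00 | 352800.00
Σ | 5140.00 |  |  | 55100.00 | 565460.00
X̄ = 55100.00 / 5140.00 = 10.72 mm
Ȳ = 565460.00 / 5140.00 = 110.01 mm

X̄ = 10.72 mm, Ȳ = 110.01 mm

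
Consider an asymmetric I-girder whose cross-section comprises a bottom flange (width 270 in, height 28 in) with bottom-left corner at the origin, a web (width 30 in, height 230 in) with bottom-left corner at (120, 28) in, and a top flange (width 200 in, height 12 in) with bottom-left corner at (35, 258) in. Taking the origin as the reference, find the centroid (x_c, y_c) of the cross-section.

x_c = 135.00 in, y_c = 102.38 in

bottom flange: A = 270 × 28 = 7560.00, centroid at (135.00, 14.00).
web: A = 30 × 230 = 6900.00, centroid at (135.00, 143.00).
top flange: A = 200 × 12 = 2400.00, centroid at (135.00, 264.00).
ΣA = 16860.00 in², ΣAx_c = 2276100.00 in³, ΣAy_c = 1726140.00 in³.
x_c = 2276100.00/16860.00 = 135.00 in; y_c = 1726140.00/16860.00 = 102.38 in.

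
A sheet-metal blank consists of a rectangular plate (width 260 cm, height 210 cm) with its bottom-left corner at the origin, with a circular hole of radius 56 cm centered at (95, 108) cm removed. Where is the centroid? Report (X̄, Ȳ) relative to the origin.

X̄ = 137.71 cm, Ȳ = 104.34 cm

Part | A | x̄ᵢ | ȳᵢ | A·x̄ᵢ | A·ȳᵢ
plate | 54600.00 | 130.00 | 105.00 | 7098000.00 | 5733000.00
hole | -9852.03 | 95.00 | 108.00 | -935943.28 | -1064019.73
Σ | 44747.97 |  |  | 6162056.72 | 4668980.27
X̄ = 6162056.72 / 44747.97 = 137.71 cm
Ȳ = 4668980.27 / 44747.97 = 104.34 cm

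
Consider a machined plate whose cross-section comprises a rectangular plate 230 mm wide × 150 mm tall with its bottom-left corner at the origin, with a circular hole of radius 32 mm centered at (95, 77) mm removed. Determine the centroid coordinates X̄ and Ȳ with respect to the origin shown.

plate: A = 230 × 150 = 34500.00, centroid at (115.00, 75.00).
hole: A = −π·32² = -3216.99, centroid at (95.00, 77.00).
ΣA = 31283.01 mm², ΣAX̄ = 3661885.87 mm³, ΣAȲ = 2339791.70 mm³.
X̄ = 3661885.87/31283.01 = 117.06 mm; Ȳ = 2339791.70/31283.01 = 74.79 mm.

X̄ = 117.06 mm, Ȳ = 74.79 mm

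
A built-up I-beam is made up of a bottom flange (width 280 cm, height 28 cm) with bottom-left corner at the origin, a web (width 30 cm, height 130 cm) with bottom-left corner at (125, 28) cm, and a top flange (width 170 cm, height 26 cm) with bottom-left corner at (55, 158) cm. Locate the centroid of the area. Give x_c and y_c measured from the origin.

bottom flange: A = 280 × 28 = 7840.00, centroid at (140.00, 14.00).
web: A = 30 × 130 = 3900.00, centroid at (140.00, 93.00).
top flange: A = 170 × 26 = 4420.00, centroid at (140.00, 171.00).
ΣA = 16160.00 cm²
ΣAx_c = (7840.00)(140.00) + (3900.00)(140.00) + (4420.00)(140.00) = 2262400.00 cm³
ΣAy_c = (7840.00)(14.00) + (3900.00)(93.00) + (4420.00)(171.00) = 1228280.00 cm³
x_c = 2262400.00 / 16160.00 = 140.00 cm
y_c = 1228280.00 / 16160.00 = 76.01 cm

x_c = 140.00 cm, y_c = 76.01 cm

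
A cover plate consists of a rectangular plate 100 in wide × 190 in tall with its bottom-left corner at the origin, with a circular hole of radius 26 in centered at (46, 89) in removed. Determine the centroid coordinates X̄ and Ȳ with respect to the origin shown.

Part | A | x̄ᵢ | ȳᵢ | A·x̄ᵢ | A·ȳᵢ
plate | 19000.00 | 50.00 | 95.00 | 950000.00 | 1805000.00
hole | -2123.72 | 46.00 | 89.00 | -97690.97 | -189010.78
Σ | 16876.28 |  |  | 852309.03 | 1615989.22
X̄ = 852309.03 / 16876.28 = 50.50 in
Ȳ = 1615989.22 / 16876.28 = 95.76 in

X̄ = 50.50 in, Ȳ = 95.76 in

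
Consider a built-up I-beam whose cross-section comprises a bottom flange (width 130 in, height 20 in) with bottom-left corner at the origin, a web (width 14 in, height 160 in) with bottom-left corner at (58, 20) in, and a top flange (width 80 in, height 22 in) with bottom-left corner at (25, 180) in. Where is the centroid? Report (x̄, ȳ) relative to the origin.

x̄ = 65.00 in, ȳ = 88.81 in

bottom flange: A = 130 × 20 = 2600.00, centroid at (65.00, 10.00).
web: A = 14 × 160 = 2240.00, centroid at (65.00, 100.00).
top flange: A = 80 × 22 = 1760.00, centroid at (65.00, 191.00).
ΣA = 6600.00 in², ΣAx̄ = 429000.00 in³, ΣAȳ = 586160.00 in³.
x̄ = 429000.00/6600.00 = 65.00 in; ȳ = 586160.00/6600.00 = 88.81 in.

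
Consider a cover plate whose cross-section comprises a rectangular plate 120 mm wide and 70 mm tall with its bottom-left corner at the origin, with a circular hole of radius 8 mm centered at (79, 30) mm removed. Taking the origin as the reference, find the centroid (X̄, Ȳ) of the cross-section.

X̄ = 59.53 mm, Ȳ = 35.12 mm

plate: A = 120 × 70 = 8400.00, centroid at (60.00, 35.00).
hole: A = −π·8² = -201.06, centroid at (79.00, 30.00).
ΣA = 8198.94 mm²
ΣAX̄ = (8400.00)(60.00) + (-201.06)(79.00) = 488116.11 mm³
ΣAȲ = (8400.00)(35.00) + (-201.06)(30.00) = 287968.14 mm³
X̄ = 488116.11 / 8198.94 = 59.53 mm
Ȳ = 287968.14 / 8198.94 = 35.12 mm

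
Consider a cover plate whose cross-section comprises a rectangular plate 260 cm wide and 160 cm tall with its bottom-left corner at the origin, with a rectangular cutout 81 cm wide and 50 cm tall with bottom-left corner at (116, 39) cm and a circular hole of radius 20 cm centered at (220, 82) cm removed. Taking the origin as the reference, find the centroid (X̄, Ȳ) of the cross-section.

X̄ = 123.93 cm, Ȳ = 81.72 cm

Part | A | x̄ᵢ | ȳᵢ | A·x̄ᵢ | A·ȳᵢ
plate | 41600.00 | 130.00 | 80.00 | 5408000.00 | 3328000.00
hole 1 | -4050.00 | 156.50 | 64.00 | -633825.00 | -259200.00
hole 2 | -1256.64 | 220.00 | 82.00 | -276460.15 | -103044.24
Σ | 36293.36 |  |  | 4497714.85 | 2965755.76
X̄ = 4497714.85 / 36293.36 = 123.93 cm
Ȳ = 2965755.76 / 36293.36 = 81.72 cm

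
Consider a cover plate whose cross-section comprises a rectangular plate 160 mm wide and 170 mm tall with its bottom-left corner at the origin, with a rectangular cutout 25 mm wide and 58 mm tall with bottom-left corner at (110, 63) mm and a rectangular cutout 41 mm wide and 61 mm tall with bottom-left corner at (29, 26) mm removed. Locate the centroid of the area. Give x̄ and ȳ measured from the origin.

x̄ = 80.63 mm, ȳ = 87.63 mm

Part | A | x̄ᵢ | ȳᵢ | A·x̄ᵢ | A·ȳᵢ
plate | 27200.00 | 80.00 | 85.00 | 2176000.00 | 2312000.00
hole 1 | -1450.00 | 122.50 | 92.00 | -177625.00 | -133400.00
hole 2 | -2501.00 | 49.50 | 56.50 | -123799.50 | -141306.50
Σ | 23249.00 |  |  | 1874575.50 | 2037293.50
x̄ = 1874575.50 / 23249.00 = 80.63 mm
ȳ = 2037293.50 / 23249.00 = 87.63 mm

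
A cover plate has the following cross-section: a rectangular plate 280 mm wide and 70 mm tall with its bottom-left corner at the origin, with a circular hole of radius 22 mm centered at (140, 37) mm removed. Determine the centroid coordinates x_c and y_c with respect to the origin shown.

x_c = 140.00 mm, y_c = 34.83 mm

plate: A = 280 × 70 = 19600.00, centroid at (140.00, 35.00).
hole: A = −π·22² = -1520.53, centroid at (140.00, 37.00).
ΣA = 18079.47 mm², ΣAx_c = 2531125.68 mm³, ΣAy_c = 629740.36 mm³.
x_c = 2531125.68/18079.47 = 140.00 mm; y_c = 629740.36/18079.47 = 34.83 mm.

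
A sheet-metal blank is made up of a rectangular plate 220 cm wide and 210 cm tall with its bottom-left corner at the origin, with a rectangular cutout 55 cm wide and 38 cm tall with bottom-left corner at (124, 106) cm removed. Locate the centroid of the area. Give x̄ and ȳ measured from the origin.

x̄ = 108.03 cm, ȳ = 104.05 cm

plate: A = 220 × 210 = 46200.00, centroid at (110.00, 105.00).
hole: A = −(55 × 38) = -2090.00, centroid at (151.50, 125.00).
ΣA = 44110.00 cm²
ΣAx̄ = (46200.00)(110.00) + (-2090.00)(151.50) = 4765365.00 cm³
ΣAȳ = (46200.00)(105.00) + (-2090.00)(125.00) = 4589750.00 cm³
x̄ = 4765365.00 / 44110.00 = 108.03 cm
ȳ = 4589750.00 / 44110.00 = 104.05 cm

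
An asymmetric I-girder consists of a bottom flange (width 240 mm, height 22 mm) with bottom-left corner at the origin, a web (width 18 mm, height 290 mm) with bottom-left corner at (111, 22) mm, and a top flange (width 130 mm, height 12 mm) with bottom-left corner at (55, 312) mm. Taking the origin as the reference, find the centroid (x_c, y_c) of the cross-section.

x_c = 120.00 mm, y_c = 118.23 mm

bottom flange: A = 240 × 22 = 5280.00, centroid at (120.00, 11.00).
web: A = 18 × 290 = 5220.00, centroid at (120.00, 167.00).
top flange: A = 130 × 12 = 1560.00, centroid at (120.00, 318.00).
ΣA = 12060.00 mm², ΣAx_c = 1447200.00 mm³, ΣAy_c = 1425900.00 mm³.
x_c = 1447200.00/12060.00 = 120.00 mm; y_c = 1425900.00/12060.00 = 118.23 mm.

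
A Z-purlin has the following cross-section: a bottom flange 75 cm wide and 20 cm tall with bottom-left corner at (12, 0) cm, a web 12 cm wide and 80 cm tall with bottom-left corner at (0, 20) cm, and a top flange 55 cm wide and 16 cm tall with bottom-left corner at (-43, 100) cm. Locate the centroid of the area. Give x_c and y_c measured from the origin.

x_c = 19.87 cm, y_c = 50.19 cm

Part | A | x̄ᵢ | ȳᵢ | A·x̄ᵢ | A·ȳᵢ
bottom flange | 1500.00 | 49.50 | 10.00 | 74250.00 | 15000.00
web | 960.00 | 6.00 | 60.00 | 5760.00 | 57600.00
top flange | 880.00 | -15.50 | 108.00 | -13640.00 | 95040.00
Σ | 3340.00 |  |  | 66370.00 | 167640.00
x_c = 66370.00 / 3340.00 = 19.87 cm
y_c = 167640.00 / 3340.00 = 50.19 cm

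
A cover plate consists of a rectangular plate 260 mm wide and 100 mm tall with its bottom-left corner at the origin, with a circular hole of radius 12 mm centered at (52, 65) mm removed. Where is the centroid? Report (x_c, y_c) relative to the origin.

plate: A = 260 × 100 = 26000.00, centroid at (130.00, 50.00).
hole: A = −π·12² = -452.39, centroid at (52.00, 65.00).
ΣA = 25547.61 mm², ΣAx_c = 3356475.75 mm³, ΣAy_c = 1270594.69 mm³.
x_c = 3356475.75/25547.61 = 131.38 mm; y_c = 1270594.69/25547.61 = 49.73 mm.

x_c = 131.38 mm, y_c = 49.73 mm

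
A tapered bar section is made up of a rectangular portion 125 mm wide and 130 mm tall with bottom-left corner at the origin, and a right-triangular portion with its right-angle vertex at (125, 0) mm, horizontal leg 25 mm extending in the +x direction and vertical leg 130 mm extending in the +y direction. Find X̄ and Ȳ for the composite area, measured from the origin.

rectangular portion: A = 125 × 130 = 16250.00, centroid at (62.50, 65.00).
triangular portion: A = ½·25·130 = 1625.00, centroid at (133.33, 43.33).
ΣA = 17875.00 mm²
ΣAX̄ = (16250.00)(62.50) + (1625.00)(133.33) = 1232291.67 mm³
ΣAȲ = (16250.00)(65.00) + (1625.00)(43.33) = 1126666.67 mm³
X̄ = 1232291.67 / 17875.00 = 68.94 mm
Ȳ = 1126666.67 / 17875.00 = 63.03 mm

X̄ = 68.94 mm, Ȳ = 63.03 mm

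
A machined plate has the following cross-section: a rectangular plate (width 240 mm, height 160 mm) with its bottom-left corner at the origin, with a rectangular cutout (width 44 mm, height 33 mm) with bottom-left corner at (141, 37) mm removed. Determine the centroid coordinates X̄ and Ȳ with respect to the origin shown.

X̄ = 118.31 mm, Ȳ = 81.04 mm

plate: A = 240 × 160 = 38400.00, centroid at (120.00, 80.00).
hole: A = −(44 × 33) = -1452.00, centroid at (163.00, 53.50).
ΣA = 36948.00 mm², ΣAX̄ = 4371324.00 mm³, ΣAȲ = 2994318.00 mm³.
X̄ = 4371324.00/36948.00 = 118.31 mm; Ȳ = 2994318.00/36948.00 = 81.04 mm.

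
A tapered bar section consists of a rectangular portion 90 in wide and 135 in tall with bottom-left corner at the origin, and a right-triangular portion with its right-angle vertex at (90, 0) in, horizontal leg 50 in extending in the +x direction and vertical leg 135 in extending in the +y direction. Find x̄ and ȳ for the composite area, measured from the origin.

x̄ = 58.41 in, ȳ = 62.61 in

Part | A | x̄ᵢ | ȳᵢ | A·x̄ᵢ | A·ȳᵢ
rectangular portion | 12150.00 | 45.00 | 67.50 | 546750.00 | 820125.00
triangular portion | 3375.00 | 106.67 | 45.00 | 360000.00 | 151875.00
Σ | 15525.00 |  |  | 906750.00 | 972000.00
x̄ = 906750.00 / 15525.00 = 58.41 in
ȳ = 972000.00 / 15525.00 = 62.61 in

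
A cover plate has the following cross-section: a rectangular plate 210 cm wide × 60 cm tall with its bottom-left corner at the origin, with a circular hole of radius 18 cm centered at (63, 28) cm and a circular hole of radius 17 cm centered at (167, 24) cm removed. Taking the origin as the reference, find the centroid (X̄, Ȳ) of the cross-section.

X̄ = 103.73 cm, Ȳ = 30.70 cm

Part | A | x̄ᵢ | ȳᵢ | A·x̄ᵢ | A·ȳᵢ
plate | 12600.00 | 105.00 | 30.00 | 1323000.00 | 378000.00
hole 1 | -1017.88 | 63.00 | 28.00 | -64126.19 | -28500.53
hole 2 | -907.92 | 167.00 | 24.00 | -151622.69 | -21790.09
Σ | 10674.20 |  |  | 1107251.12 | 327709.38
X̄ = 1107251.12 / 10674.20 = 103.73 cm
Ȳ = 327709.38 / 10674.20 = 30.70 cm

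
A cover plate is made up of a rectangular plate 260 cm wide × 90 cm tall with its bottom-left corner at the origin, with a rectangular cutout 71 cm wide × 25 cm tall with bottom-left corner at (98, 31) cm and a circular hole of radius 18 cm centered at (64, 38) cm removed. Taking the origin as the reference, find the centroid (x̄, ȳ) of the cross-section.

plate: A = 260 × 90 = 23400.00, centroid at (130.00, 45.00).
hole 1: A = −(71 × 25) = -1775.00, centroid at (133.50, 43.50).
hole 2: A = −π·18² = -1017.88, centroid at (64.00, 38.00).
ΣA = 20607.12 cm²
ΣAx̄ = (23400.00)(130.00) + (-1775.00)(133.50) + (-1017.88)(64.00) = 2739893.43 cm³
ΣAȳ = (23400.00)(45.00) + (-1775.00)(43.50) + (-1017.88)(38.00) = 937108.21 cm³
x̄ = 2739893.43 / 20607.12 = 132.96 cm
ȳ = 937108.21 / 20607.12 = 45.47 cm

x̄ = 132.96 cm, ȳ = 45.47 cm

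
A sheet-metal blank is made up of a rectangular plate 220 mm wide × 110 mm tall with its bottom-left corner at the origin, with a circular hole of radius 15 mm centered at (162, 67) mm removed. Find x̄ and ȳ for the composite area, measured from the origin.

Part | A | x̄ᵢ | ȳᵢ | A·x̄ᵢ | A·ȳᵢ
plate | 24200.00 | 110.00 | 55.00 | 2662000.00 | 1331000.00
hole | -706.86 | 162.00 | 67.00 | -114511.05 | -47359.51
Σ | 23493.14 |  |  | 2547488.95 | 1283640.49
x̄ = 2547488.95 / 23493.14 = 108.44 mm
ȳ = 1283640.49 / 23493.14 = 54.64 mm

x̄ = 108.44 mm, ȳ = 54.64 mm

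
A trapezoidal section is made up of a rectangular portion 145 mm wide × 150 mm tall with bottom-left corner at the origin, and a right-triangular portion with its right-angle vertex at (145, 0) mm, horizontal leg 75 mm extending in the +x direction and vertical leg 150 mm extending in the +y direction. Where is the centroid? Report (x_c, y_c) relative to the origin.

rectangular portion: A = 145 × 150 = 21750.00, centroid at (72.50, 75.00).
triangular portion: A = ½·75·150 = 5625.00, centroid at (170.00, 50.00).
ΣA = 27375.00 mm², ΣAx_c = 2533125.00 mm³, ΣAy_c = 1912500.00 mm³.
x_c = 2533125.00/27375.00 = 92.53 mm; y_c = 1912500.00/27375.00 = 69.86 mm.

x_c = 92.53 mm, y_c = 69.86 mm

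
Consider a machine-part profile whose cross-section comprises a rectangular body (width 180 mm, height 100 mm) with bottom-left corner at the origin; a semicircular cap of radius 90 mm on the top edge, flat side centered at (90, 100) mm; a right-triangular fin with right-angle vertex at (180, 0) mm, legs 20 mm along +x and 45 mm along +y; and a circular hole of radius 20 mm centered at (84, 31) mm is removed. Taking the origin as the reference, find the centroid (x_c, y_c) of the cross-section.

x_c = 91.71 mm, y_c = 87.78 mm

rectangular body: A = 180 × 100 = 18000.00, centroid at (90.00, 50.00).
semicircular top: A = ½π·90² = 12723.45, centroid at (90.00, 138.20).
triangular fin: A = ½·20·45 = 450.00, centroid at (186.67, 15.00).
hole: A = −π·20² = -1256.64, centroid at (84.00, 31.00).
ΣA = 29916.81 mm², ΣAx_c = 2743553.01 mm³, ΣAy_c = 2626139.28 mm³.
x_c = 2743553.01/29916.81 = 91.71 mm; y_c = 2626139.28/29916.81 = 87.78 mm.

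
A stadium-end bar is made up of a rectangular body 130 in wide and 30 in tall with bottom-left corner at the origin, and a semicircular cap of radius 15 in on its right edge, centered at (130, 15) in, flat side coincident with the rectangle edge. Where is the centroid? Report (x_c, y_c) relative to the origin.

rectangular body: A = 130 × 30 = 3900.00, centroid at (65.00, 15.00).
semicircular end: A = ½π·15² = 353.43, centroid at (136.37, 15.00).
ΣA = 4253.43 in², ΣAx_c = 301695.79 in³, ΣAy_c = 63801.44 in³.
x_c = 301695.79/4253.43 = 70.93 in; y_c = 63801.44/4253.43 = 15.00 in.

x_c = 70.93 in, y_c = 15.00 in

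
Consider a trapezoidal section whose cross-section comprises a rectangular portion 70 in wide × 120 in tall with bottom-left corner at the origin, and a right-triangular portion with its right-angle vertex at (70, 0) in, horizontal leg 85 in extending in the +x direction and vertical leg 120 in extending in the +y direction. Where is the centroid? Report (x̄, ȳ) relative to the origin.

Part | A | x̄ᵢ | ȳᵢ | A·x̄ᵢ | A·ȳᵢ
rectangular portion | 8400.00 | 35.00 | 60.00 | 294000.00 | 504000.00
triangular portion | 5100.00 | 98.33 | 40.00 | 501500.00 | 204000.00
Σ | 13500.00 |  |  | 795500.00 | 708000.00
x̄ = 795500.00 / 13500.00 = 58.93 in
ȳ = 708000.00 / 13500.00 = 52.44 in

x̄ = 58.93 in, ȳ = 52.44 in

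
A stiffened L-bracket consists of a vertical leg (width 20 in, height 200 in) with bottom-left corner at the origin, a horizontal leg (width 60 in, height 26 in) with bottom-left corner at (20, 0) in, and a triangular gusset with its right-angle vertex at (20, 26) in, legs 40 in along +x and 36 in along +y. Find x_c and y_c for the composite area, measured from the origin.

vertical leg: A = 20 × 200 = 4000.00, centroid at (10.00, 100.00).
horizontal leg: A = 60 × 26 = 1560.00, centroid at (50.00, 13.00).
gusset: A = ½·40·36 = 720.00, centroid at (33.33, 38.00).
ΣA = 6280.00 in², ΣAx_c = 142000.00 in³, ΣAy_c = 447640.00 in³.
x_c = 142000.00/6280.00 = 22.61 in; y_c = 447640.00/6280.00 = 71.28 in.

x_c = 22.61 in, y_c = 71.28 in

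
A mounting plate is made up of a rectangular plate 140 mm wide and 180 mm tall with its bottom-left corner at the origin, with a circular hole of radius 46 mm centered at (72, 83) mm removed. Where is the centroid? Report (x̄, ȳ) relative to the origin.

plate: A = 140 × 180 = 25200.00, centroid at (70.00, 90.00).
hole: A = −π·46² = -6647.61, centroid at (72.00, 83.00).
ΣA = 18552.39 mm², ΣAx̄ = 1285372.08 mm³, ΣAȳ = 1716248.37 mm³.
x̄ = 1285372.08/18552.39 = 69.28 mm; ȳ = 1716248.37/18552.39 = 92.51 mm.

x̄ = 69.28 mm, ȳ = 92.51 mm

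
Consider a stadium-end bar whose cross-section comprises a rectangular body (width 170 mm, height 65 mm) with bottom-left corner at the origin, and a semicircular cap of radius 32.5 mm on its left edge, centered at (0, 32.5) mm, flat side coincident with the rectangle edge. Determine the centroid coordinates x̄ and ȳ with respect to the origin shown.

rectangular body: A = 170 × 65 = 11050.00, centroid at (85.00, 32.50).
semicircular end: A = ½π·32.5² = 1659.15, centroid at (-13.79, 32.50).
ΣA = 12709.15 mm², ΣAx̄ = 916364.58 mm³, ΣAȳ = 413047.49 mm³.
x̄ = 916364.58/12709.15 = 72.10 mm; ȳ = 413047.49/12709.15 = 32.50 mm.

x̄ = 72.10 mm, ȳ = 32.50 mm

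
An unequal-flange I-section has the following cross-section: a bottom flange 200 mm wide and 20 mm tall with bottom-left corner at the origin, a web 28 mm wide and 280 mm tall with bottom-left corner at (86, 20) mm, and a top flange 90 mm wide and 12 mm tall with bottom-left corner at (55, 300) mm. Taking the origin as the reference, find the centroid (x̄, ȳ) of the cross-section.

x̄ = 100.00 mm, ȳ = 125.76 mm

bottom flange: A = 200 × 20 = 4000.00, centroid at (100.00, 10.00).
web: A = 28 × 280 = 7840.00, centroid at (100.00, 160.00).
top flange: A = 90 × 12 = 1080.00, centroid at (100.00, 306.00).
ΣA = 12920.00 mm², ΣAx̄ = 1292000.00 mm³, ΣAȳ = 1624880.00 mm³.
x̄ = 1292000.00/12920.00 = 100.00 mm; ȳ = 1624880.00/12920.00 = 125.76 mm.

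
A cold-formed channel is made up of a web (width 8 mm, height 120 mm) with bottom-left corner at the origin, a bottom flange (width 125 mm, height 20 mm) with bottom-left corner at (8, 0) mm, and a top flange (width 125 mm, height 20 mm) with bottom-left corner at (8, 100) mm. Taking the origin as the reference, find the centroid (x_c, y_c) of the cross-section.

x_c = 59.79 mm, y_c = 60.00 mm

Part | A | x̄ᵢ | ȳᵢ | A·x̄ᵢ | A·ȳᵢ
web | 960.00 | 4.00 | 60.00 | 3840.00 | 57600.00
bottom flange | 2500.00 | 70.50 | 10.00 | 176250.00 | 25000.00
top flange | 2500.00 | 70.50 | 110.00 | 176250.00 | 275000.00
Σ | 5960.00 |  |  | 356340.00 | 357600.00
x_c = 356340.00 / 5960.00 = 59.79 mm
y_c = 357600.00 / 5960.00 = 60.00 mm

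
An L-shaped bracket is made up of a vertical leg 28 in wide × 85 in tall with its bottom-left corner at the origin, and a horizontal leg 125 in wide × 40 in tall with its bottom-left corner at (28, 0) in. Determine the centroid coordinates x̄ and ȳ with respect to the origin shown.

x̄ = 65.83 in, ȳ = 27.26 in

vertical leg: A = 28 × 85 = 2380.00, centroid at (14.00, 42.50).
horizontal leg: A = 125 × 40 = 5000.00, centroid at (90.50, 20.00).
ΣA = 7380.00 in²
ΣAx̄ = (2380.00)(14.00) + (5000.00)(90.50) = 485820.00 in³
ΣAȳ = (2380.00)(42.50) + (5000.00)(20.00) = 201150.00 in³
x̄ = 485820.00 / 7380.00 = 65.83 in
ȳ = 201150.00 / 7380.00 = 27.26 in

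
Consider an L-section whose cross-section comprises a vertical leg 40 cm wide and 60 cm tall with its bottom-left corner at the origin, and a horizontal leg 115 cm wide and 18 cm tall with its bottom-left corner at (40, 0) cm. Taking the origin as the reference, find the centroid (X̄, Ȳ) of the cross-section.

X̄ = 55.89 cm, Ȳ = 20.28 cm

vertical leg: A = 40 × 60 = 2400.00, centroid at (20.00, 30.00).
horizontal leg: A = 115 × 18 = 2070.00, centroid at (97.50, 9.00).
ΣA = 4470.00 cm²
ΣAX̄ = (2400.00)(20.00) + (2070.00)(97.50) = 249825.00 cm³
ΣAȲ = (2400.00)(30.00) + (2070.00)(9.00) = 90630.00 cm³
X̄ = 249825.00 / 4470.00 = 55.89 cm
Ȳ = 90630.00 / 4470.00 = 20.28 cm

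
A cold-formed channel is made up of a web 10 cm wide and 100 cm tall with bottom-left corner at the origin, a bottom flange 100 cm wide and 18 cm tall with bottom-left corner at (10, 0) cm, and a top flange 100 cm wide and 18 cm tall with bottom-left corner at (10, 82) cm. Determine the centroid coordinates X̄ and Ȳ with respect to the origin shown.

X̄ = 48.04 cm, Ȳ = 50.00 cm

web: A = 10 × 100 = 1000.00, centroid at (5.00, 50.00).
bottom flange: A = 100 × 18 = 1800.00, centroid at (60.00, 9.00).
top flange: A = 100 × 18 = 1800.00, centroid at (60.00, 91.00).
ΣA = 4600.00 cm², ΣAX̄ = 221000.00 cm³, ΣAȲ = 230000.00 cm³.
X̄ = 221000.00/4600.00 = 48.04 cm; Ȳ = 230000.00/4600.00 = 50.00 cm.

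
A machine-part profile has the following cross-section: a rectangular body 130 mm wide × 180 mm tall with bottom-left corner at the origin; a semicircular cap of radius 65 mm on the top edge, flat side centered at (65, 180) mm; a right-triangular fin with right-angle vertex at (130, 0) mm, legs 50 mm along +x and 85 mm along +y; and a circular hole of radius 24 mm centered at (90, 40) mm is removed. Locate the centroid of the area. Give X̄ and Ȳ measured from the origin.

X̄ = 69.23 mm, Ȳ = 114.37 mm

rectangular body: A = 130 × 180 = 23400.00, centroid at (65.00, 90.00).
semicircular top: A = ½π·65² = 6636.61, centroid at (65.00, 207.59).
triangular fin: A = ½·50·85 = 2125.00, centroid at (146.67, 28.33).
hole: A = −π·24² = -1809.56, centroid at (90.00, 40.00).
ΣA = 30352.06 mm², ΣAX̄ = 2101186.44 mm³, ΣAȲ = 3471499.98 mm³.
X̄ = 2101186.44/30352.06 = 69.23 mm; Ȳ = 3471499.98/30352.06 = 114.37 mm.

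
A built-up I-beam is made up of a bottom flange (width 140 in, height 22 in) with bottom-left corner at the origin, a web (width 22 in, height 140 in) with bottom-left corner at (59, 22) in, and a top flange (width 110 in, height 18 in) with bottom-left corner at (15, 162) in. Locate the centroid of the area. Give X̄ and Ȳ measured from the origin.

X̄ = 70.00 in, Ȳ = 80.57 in

Part | A | x̄ᵢ | ȳᵢ | A·x̄ᵢ | A·ȳᵢ
bottom flange | 3080.00 | 70.00 | 11.00 | 215600.00 | 33880.00
web | 3080.00 | 70.00 | 92.00 | 215600.00 | 283360.00
top flange | 1980.00 | 70.00 | 171.00 | 138600.00 | 338580.00
Σ | 8140.00 |  |  | 569800.00 | 655820.00
X̄ = 569800.00 / 8140.00 = 70.00 in
Ȳ = 655820.00 / 8140.00 = 80.57 in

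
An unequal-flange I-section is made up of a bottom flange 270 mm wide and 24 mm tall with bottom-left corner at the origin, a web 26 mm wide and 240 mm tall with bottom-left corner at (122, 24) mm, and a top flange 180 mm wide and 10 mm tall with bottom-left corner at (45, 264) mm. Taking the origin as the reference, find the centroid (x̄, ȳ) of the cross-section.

bottom flange: A = 270 × 24 = 6480.00, centroid at (135.00, 12.00).
web: A = 26 × 240 = 6240.00, centroid at (135.00, 144.00).
top flange: A = 180 × 10 = 1800.00, centroid at (135.00, 269.00).
ΣA = 14520.00 mm², ΣAx̄ = 1960200.00 mm³, ΣAȳ = 1460520.00 mm³.
x̄ = 1960200.00/14520.00 = 135.00 mm; ȳ = 1460520.00/14520.00 = 100.59 mm.

x̄ = 135.00 mm, ȳ = 100.59 mm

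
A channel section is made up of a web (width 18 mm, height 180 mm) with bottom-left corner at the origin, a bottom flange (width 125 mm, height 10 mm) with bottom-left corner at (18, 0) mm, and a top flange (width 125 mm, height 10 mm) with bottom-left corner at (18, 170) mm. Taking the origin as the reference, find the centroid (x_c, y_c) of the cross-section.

web: A = 18 × 180 = 3240.00, centroid at (9.00, 90.00).
bottom flange: A = 125 × 10 = 1250.00, centroid at (80.50, 5.00).
top flange: A = 125 × 10 = 1250.00, centroid at (80.50, 175.00).
ΣA = 5740.00 mm², ΣAx_c = 230410.00 mm³, ΣAy_c = 516600.00 mm³.
x_c = 230410.00/5740.00 = 40.14 mm; y_c = 516600.00/5740.00 = 90.00 mm.

x_c = 40.14 mm, y_c = 90.00 mm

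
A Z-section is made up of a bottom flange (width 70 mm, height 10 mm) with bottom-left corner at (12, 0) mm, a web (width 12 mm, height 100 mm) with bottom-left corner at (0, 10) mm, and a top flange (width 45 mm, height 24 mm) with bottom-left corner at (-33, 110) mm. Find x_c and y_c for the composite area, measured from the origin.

x_c = 9.65 mm, y_c = 69.55 mm

Part | A | x̄ᵢ | ȳᵢ | A·x̄ᵢ | A·ȳᵢ
bottom flange | 700.00 | 47.00 | 5.00 | 32900.00 | 3500.00
web | 1200.00 | 6.00 | 60.00 | 7200.00 | 72000.00
top flange | 1080.00 | -10.50 | 122.00 | -11340.00 | 131760.00
Σ | 2980.00 |  |  | 28760.00 | 207260.00
x_c = 28760.00 / 2980.00 = 9.65 mm
y_c = 207260.00 / 2980.00 = 69.55 mm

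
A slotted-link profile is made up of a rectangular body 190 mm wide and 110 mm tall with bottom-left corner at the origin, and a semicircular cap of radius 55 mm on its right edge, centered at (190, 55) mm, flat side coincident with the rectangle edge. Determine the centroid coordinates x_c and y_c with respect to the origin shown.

rectangular body: A = 190 × 110 = 20900.00, centroid at (95.00, 55.00).
semicircular end: A = ½π·55² = 4751.66, centroid at (213.34, 55.00).
ΣA = 25651.66 mm², ΣAx_c = 2999231.86 mm³, ΣAy_c = 1410841.24 mm³.
x_c = 2999231.86/25651.66 = 116.92 mm; y_c = 1410841.24/25651.66 = 55.00 mm.

x_c = 116.92 mm, y_c = 55.00 mm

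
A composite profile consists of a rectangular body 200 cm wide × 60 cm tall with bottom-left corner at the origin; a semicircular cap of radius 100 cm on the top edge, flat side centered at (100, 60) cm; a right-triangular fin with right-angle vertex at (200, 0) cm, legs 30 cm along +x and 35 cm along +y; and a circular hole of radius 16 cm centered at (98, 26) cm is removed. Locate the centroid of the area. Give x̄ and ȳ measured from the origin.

rectangular body: A = 200 × 60 = 12000.00, centroid at (100.00, 30.00).
semicircular top: A = ½π·100² = 15707.96, centroid at (100.00, 102.44).
triangular fin: A = ½·30·35 = 525.00, centroid at (210.00, 11.67).
hole: A = −π·16² = -804.25, centroid at (98.00, 26.00).
ΣA = 27428.72 cm², ΣAx̄ = 2802230.05 cm³, ΣAȳ = 1954359.02 cm³.
x̄ = 2802230.05/27428.72 = 102.16 cm; ȳ = 1954359.02/27428.72 = 71.25 cm.

x̄ = 102.16 cm, ȳ = 71.25 cm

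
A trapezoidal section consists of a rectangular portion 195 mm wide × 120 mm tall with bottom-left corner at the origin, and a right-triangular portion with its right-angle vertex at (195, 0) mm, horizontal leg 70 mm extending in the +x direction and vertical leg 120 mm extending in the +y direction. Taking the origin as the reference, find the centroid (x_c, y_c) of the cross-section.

x_c = 115.89 mm, y_c = 56.96 mm

rectangular portion: A = 195 × 120 = 23400.00, centroid at (97.50, 60.00).
triangular portion: A = ½·70·120 = 4200.00, centroid at (218.33, 40.00).
ΣA = 27600.00 mm²
ΣAx_c = (23400.00)(97.50) + (4200.00)(218.33) = 3198500.00 mm³
ΣAy_c = (23400.00)(60.00) + (4200.00)(40.00) = 1572000.00 mm³
x_c = 3198500.00 / 27600.00 = 115.89 mm
y_c = 1572000.00 / 27600.00 = 56.96 mm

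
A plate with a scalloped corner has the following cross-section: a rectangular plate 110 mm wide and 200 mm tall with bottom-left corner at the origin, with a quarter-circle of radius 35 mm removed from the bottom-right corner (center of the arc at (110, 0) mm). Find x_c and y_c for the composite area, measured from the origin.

plate: A = 110 × 200 = 22000.00, centroid at (55.00, 100.00).
removed quarter-circle: A = −¼π·35² = -962.11, centroid at (95.15, 14.85).
ΣA = 21037.89 mm²
ΣAx_c = (22000.00)(55.00) + (-962.11)(95.15) = 1118459.26 mm³
ΣAy_c = (22000.00)(100.00) + (-962.11)(14.85) = 2185708.33 mm³
x_c = 1118459.26 / 21037.89 = 53.16 mm
y_c = 2185708.33 / 21037.89 = 103.89 mm

x_c = 53.16 mm, y_c = 103.89 mm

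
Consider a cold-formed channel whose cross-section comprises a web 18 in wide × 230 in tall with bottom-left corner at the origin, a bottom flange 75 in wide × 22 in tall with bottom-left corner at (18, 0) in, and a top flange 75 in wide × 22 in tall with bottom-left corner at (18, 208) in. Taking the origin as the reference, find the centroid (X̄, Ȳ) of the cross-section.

web: A = 18 × 230 = 4140.00, centroid at (9.00, 115.00).
bottom flange: A = 75 × 22 = 1650.00, centroid at (55.50, 11.00).
top flange: A = 75 × 22 = 1650.00, centroid at (55.50, 219.00).
ΣA = 7440.00 in², ΣAX̄ = 220410.00 in³, ΣAȲ = 855600.00 in³.
X̄ = 220410.00/7440.00 = 29.62 in; Ȳ = 855600.00/7440.00 = 115.00 in.

X̄ = 29.62 in, Ȳ = 115.00 in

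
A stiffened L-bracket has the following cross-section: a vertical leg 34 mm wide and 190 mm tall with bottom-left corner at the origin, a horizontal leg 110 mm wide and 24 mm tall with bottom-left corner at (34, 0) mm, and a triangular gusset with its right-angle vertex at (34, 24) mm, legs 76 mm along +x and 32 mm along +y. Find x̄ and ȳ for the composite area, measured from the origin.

Part | A | x̄ᵢ | ȳᵢ | A·x̄ᵢ | A·ȳᵢ
vertical leg | 6460.00 | 17.00 | 95.00 | 109820.00 | 613700.00
horizontal leg | 2640.00 | 89.00 | 12.00 | 234960.00 | 31680.00
gusset | 1216.00 | 59.33 | 34.67 | 72149.33 | 42154.67
Σ | 10316.00 |  |  | 416929.33 | 687534.67
x̄ = 416929.33 / 10316.00 = 40.42 mm
ȳ = 687534.67 / 10316.00 = 66.65 mm

x̄ = 40.42 mm, ȳ = 66.65 mm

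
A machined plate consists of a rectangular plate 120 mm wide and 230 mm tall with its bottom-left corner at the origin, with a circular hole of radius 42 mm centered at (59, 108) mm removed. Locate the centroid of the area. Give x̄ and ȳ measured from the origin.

x̄ = 60.25 mm, ȳ = 116.76 mm

Part | A | x̄ᵢ | ȳᵢ | A·x̄ᵢ | A·ȳᵢ
plate | 27600.00 | 60.00 | 115.00 | 1656000.00 | 3174000.00
hole | -5541.77 | 59.00 | 108.00 | -326964.40 | -598511.10
Σ | 22058.23 |  |  | 1329035.60 | 2575488.90
x̄ = 1329035.60 / 22058.23 = 60.25 mm
ȳ = 2575488.90 / 22058.23 = 116.76 mm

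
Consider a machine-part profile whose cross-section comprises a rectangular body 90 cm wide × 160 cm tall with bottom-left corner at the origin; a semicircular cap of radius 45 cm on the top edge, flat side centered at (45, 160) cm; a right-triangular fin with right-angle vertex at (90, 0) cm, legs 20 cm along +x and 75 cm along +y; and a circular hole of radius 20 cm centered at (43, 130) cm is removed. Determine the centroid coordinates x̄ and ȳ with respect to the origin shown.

rectangular body: A = 90 × 160 = 14400.00, centroid at (45.00, 80.00).
semicircular top: A = ½π·45² = 3180.86, centroid at (45.00, 179.10).
triangular fin: A = ½·20·75 = 750.00, centroid at (96.67, 25.00).
hole: A = −π·20² = -1256.64, centroid at (43.00, 130.00).
ΣA = 17074.23 cm²
ΣAx̄ = (14400.00)(45.00) + (3180.86)(45.00) + (750.00)(96.67) + (-1256.64)(43.00) = 809603.42 cm³
ΣAȳ = (14400.00)(80.00) + (3180.86)(179.10) + (750.00)(25.00) + (-1256.64)(130.00) = 1577075.19 cm³
x̄ = 809603.42 / 17074.23 = 47.42 cm
ȳ = 1577075.19 / 17074.23 = 92.37 cm

x̄ = 47.42 cm, ȳ = 92.37 cm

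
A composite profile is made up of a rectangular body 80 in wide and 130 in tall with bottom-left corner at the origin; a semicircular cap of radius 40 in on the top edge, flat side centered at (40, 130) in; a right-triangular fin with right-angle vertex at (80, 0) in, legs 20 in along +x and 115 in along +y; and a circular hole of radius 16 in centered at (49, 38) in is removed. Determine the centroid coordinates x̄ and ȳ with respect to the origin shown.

x̄ = 43.50 in, ȳ = 79.86 in

Part | A | x̄ᵢ | ȳᵢ | A·x̄ᵢ | A·ȳᵢ
rectangular body | 10400.00 | 40.00 | 65.00 | 416000.00 | 676000.00
semicircular top | 2513.27 | 40.00 | 146.98 | 100530.96 | 369392.30
triangular fin | 1150.00 | 86.67 | 38.33 | 99666.67 | 44083.33
hole | -804.25 | 49.00 | 38.00 | -39408.14 | -30561.41
Σ | 13259.03 |  |  | 576789.49 | 1058914.22
x̄ = 576789.49 / 13259.03 = 43.50 in
ȳ = 1058914.22 / 13259.03 = 79.86 in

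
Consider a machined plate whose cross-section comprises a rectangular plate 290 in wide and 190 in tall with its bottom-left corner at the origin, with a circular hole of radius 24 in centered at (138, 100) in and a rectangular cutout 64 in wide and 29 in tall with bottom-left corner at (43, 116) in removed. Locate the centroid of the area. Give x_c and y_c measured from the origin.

Part | A | x̄ᵢ | ȳᵢ | A·x̄ᵢ | A·ȳᵢ
plate | 55100.00 | 145.00 | 95.00 | 7989500.00 | 5234500.00
hole 1 | -1809.56 | 138.00 | 100.00 | -249718.92 | -180955.74
hole 2 | -1856.00 | 75.00 | 130.50 | -139200.00 | -242208.00
Σ | 51434.44 |  |  | 7600581.08 | 4811336.26
x_c = 7600581.08 / 51434.44 = 147.77 in
y_c = 4811336.26 / 51434.44 = 93.54 in

x_c = 147.77 in, y_c = 93.54 in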